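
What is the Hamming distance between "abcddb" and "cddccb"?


Comparing "abcddb" and "cddccb" position by position:
  Position 0: 'a' vs 'c' => differ
  Position 1: 'b' vs 'd' => differ
  Position 2: 'c' vs 'd' => differ
  Position 3: 'd' vs 'c' => differ
  Position 4: 'd' vs 'c' => differ
  Position 5: 'b' vs 'b' => same
Total differences (Hamming distance): 5

5


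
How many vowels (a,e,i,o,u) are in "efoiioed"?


Input: efoiioed
Checking each character:
  'e' at position 0: vowel (running total: 1)
  'f' at position 1: consonant
  'o' at position 2: vowel (running total: 2)
  'i' at position 3: vowel (running total: 3)
  'i' at position 4: vowel (running total: 4)
  'o' at position 5: vowel (running total: 5)
  'e' at position 6: vowel (running total: 6)
  'd' at position 7: consonant
Total vowels: 6

6


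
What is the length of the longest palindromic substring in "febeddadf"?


Input: "febeddadf"
Checking substrings for palindromes:
  [1:4] "ebe" (len 3) => palindrome
  [5:8] "dad" (len 3) => palindrome
  [4:6] "dd" (len 2) => palindrome
Longest palindromic substring: "ebe" with length 3

3


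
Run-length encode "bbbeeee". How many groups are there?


Input: bbbeeee
Scanning for consecutive runs:
  Group 1: 'b' x 3 (positions 0-2)
  Group 2: 'e' x 4 (positions 3-6)
Total groups: 2

2


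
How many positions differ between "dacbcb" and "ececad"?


Comparing "dacbcb" and "ececad" position by position:
  Position 0: 'd' vs 'e' => DIFFER
  Position 1: 'a' vs 'c' => DIFFER
  Position 2: 'c' vs 'e' => DIFFER
  Position 3: 'b' vs 'c' => DIFFER
  Position 4: 'c' vs 'a' => DIFFER
  Position 5: 'b' vs 'd' => DIFFER
Positions that differ: 6

6


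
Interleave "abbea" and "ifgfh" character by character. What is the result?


Interleaving "abbea" and "ifgfh":
  Position 0: 'a' from first, 'i' from second => "ai"
  Position 1: 'b' from first, 'f' from second => "bf"
  Position 2: 'b' from first, 'g' from second => "bg"
  Position 3: 'e' from first, 'f' from second => "ef"
  Position 4: 'a' from first, 'h' from second => "ah"
Result: aibfbgefah

aibfbgefah


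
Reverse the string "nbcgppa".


Input: nbcgppa
Reading characters right to left:
  Position 6: 'a'
  Position 5: 'p'
  Position 4: 'p'
  Position 3: 'g'
  Position 2: 'c'
  Position 1: 'b'
  Position 0: 'n'
Reversed: appgcbn

appgcbn


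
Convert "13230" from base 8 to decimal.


Input: "13230" in base 8
Positional expansion:
  Digit '1' (value 1) x 8^4 = 4096
  Digit '3' (value 3) x 8^3 = 1536
  Digit '2' (value 2) x 8^2 = 128
  Digit '3' (value 3) x 8^1 = 24
  Digit '0' (value 0) x 8^0 = 0
Sum = 5784

5784


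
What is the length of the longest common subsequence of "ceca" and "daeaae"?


LCS of "ceca" and "daeaae"
DP table:
           d    a    e    a    a    e
      0    0    0    0    0    0    0
  c   0    0    0    0    0    0    0
  e   0    0    0    1    1    1    1
  c   0    0    0    1    1    1    1
  a   0    0    1    1    2    2    2
LCS length = dp[4][6] = 2

2


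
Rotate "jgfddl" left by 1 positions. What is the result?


Input: "jgfddl", rotate left by 1
First 1 characters: "j"
Remaining characters: "gfddl"
Concatenate remaining + first: "gfddl" + "j" = "gfddlj"

gfddlj


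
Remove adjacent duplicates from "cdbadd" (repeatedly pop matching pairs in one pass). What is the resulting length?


Input: cdbadd
Stack-based adjacent duplicate removal:
  Read 'c': push. Stack: c
  Read 'd': push. Stack: cd
  Read 'b': push. Stack: cdb
  Read 'a': push. Stack: cdba
  Read 'd': push. Stack: cdbad
  Read 'd': matches stack top 'd' => pop. Stack: cdba
Final stack: "cdba" (length 4)

4


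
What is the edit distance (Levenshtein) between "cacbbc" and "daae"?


Computing edit distance: "cacbbc" -> "daae"
DP table:
           d    a    a    e
      0    1    2    3    4
  c   1    1    2    3    4
  a   2    2    1    2    3
  c   3    3    2    2    3
  b   4    4    3    3    3
  b   5    5    4    4    4
  c   6    6    5    5    5
Edit distance = dp[6][4] = 5

5


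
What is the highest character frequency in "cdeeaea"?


Input: cdeeaea
Character counts:
  'a': 2
  'c': 1
  'd': 1
  'e': 3
Maximum frequency: 3

3


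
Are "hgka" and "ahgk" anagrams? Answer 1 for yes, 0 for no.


Strings: "hgka", "ahgk"
Sorted first:  aghk
Sorted second: aghk
Sorted forms match => anagrams

1


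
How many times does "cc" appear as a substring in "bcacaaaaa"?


Searching for "cc" in "bcacaaaaa"
Scanning each position:
  Position 0: "bc" => no
  Position 1: "ca" => no
  Position 2: "ac" => no
  Position 3: "ca" => no
  Position 4: "aa" => no
  Position 5: "aa" => no
  Position 6: "aa" => no
  Position 7: "aa" => no
Total occurrences: 0

0


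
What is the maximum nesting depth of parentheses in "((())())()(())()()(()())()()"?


Input: "((())())()(())()()(()())()()"
Tracking depth:
  Position 0 '(': depth becomes 1
  Position 1 '(': depth becomes 2
  Position 2 '(': depth becomes 3
  Position 3 ')': depth becomes 2
  Position 4 ')': depth becomes 1
  Position 5 '(': depth becomes 2
  Position 6 ')': depth becomes 1
  Position 7 ')': depth becomes 0
  Position 8 '(': depth becomes 1
  Position 9 ')': depth becomes 0
  Position 10 '(': depth becomes 1
  Position 11 '(': depth becomes 2
  Position 12 ')': depth becomes 1
  Position 13 ')': depth becomes 0
  Position 14 '(': depth becomes 1
  Position 15 ')': depth becomes 0
  Position 16 '(': depth becomes 1
  Position 17 ')': depth becomes 0
  Position 18 '(': depth becomes 1
  Position 19 '(': depth becomes 2
  Position 20 ')': depth becomes 1
  Position 21 '(': depth becomes 2
  Position 22 ')': depth becomes 1
  Position 23 ')': depth becomes 0
  Position 24 '(': depth becomes 1
  Position 25 ')': depth becomes 0
  Position 26 '(': depth becomes 1
  Position 27 ')': depth becomes 0
Maximum depth reached: 3

3


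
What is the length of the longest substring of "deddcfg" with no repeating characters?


Input: "deddcfg"
Sliding window (track last position of each char):
  Position 0 ('d'): window [0,0] length 1 -- new best
  Position 1 ('e'): window [0,1] length 2 -- new best
  Position 2 ('d'): repeat (last at 0), move window start to 1
  Position 2 ('d'): window [1,2] length 2
  Position 3 ('d'): repeat (last at 2), move window start to 3
  Position 3 ('d'): window [3,3] length 1
  Position 4 ('c'): window [3,4] length 2
  Position 5 ('f'): window [3,5] length 3 -- new best
  Position 6 ('g'): window [3,6] length 4 -- new best
Longest substring with no repeats: "dcfg" with length 4

4


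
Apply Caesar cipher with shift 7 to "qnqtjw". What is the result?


Caesar cipher: shift "qnqtjw" by 7
  'q' (pos 16) + 7 = pos 23 = 'x'
  'n' (pos 13) + 7 = pos 20 = 'u'
  'q' (pos 16) + 7 = pos 23 = 'x'
  't' (pos 19) + 7 = pos 0 = 'a'
  'j' (pos 9) + 7 = pos 16 = 'q'
  'w' (pos 22) + 7 = pos 3 = 'd'
Result: xuxaqd

xuxaqd


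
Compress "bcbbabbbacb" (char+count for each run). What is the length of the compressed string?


Input: bcbbabbbacb
Runs:
  'b' x 1 => "b1"
  'c' x 1 => "c1"
  'b' x 2 => "b2"
  'a' x 1 => "a1"
  'b' x 3 => "b3"
  'a' x 1 => "a1"
  'c' x 1 => "c1"
  'b' x 1 => "b1"
Compressed: "b1c1b2a1b3a1c1b1"
Compressed length: 16

16


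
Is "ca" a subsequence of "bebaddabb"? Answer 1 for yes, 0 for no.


Check if "ca" is a subsequence of "bebaddabb"
Greedy scan:
  Position 0 ('b'): no match needed
  Position 1 ('e'): no match needed
  Position 2 ('b'): no match needed
  Position 3 ('a'): no match needed
  Position 4 ('d'): no match needed
  Position 5 ('d'): no match needed
  Position 6 ('a'): no match needed
  Position 7 ('b'): no match needed
  Position 8 ('b'): no match needed
Only matched 0/2 characters => not a subsequence

0


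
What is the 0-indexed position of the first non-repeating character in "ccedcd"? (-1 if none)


Input: ccedcd
Character frequencies:
  'c': 3
  'd': 2
  'e': 1
Scanning left to right for freq == 1:
  Position 0 ('c'): freq=3, skip
  Position 1 ('c'): freq=3, skip
  Position 2 ('e'): unique! => answer = 2

2


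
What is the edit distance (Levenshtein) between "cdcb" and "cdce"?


Computing edit distance: "cdcb" -> "cdce"
DP table:
           c    d    c    e
      0    1    2    3    4
  c   1    0    1    2    3
  d   2    1    0    1    2
  c   3    2    1    0    1
  b   4    3    2    1    1
Edit distance = dp[4][4] = 1

1


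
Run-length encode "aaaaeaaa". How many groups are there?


Input: aaaaeaaa
Scanning for consecutive runs:
  Group 1: 'a' x 4 (positions 0-3)
  Group 2: 'e' x 1 (positions 4-4)
  Group 3: 'a' x 3 (positions 5-7)
Total groups: 3

3


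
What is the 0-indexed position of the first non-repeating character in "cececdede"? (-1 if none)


Input: cececdede
Character frequencies:
  'c': 3
  'd': 2
  'e': 4
Scanning left to right for freq == 1:
  Position 0 ('c'): freq=3, skip
  Position 1 ('e'): freq=4, skip
  Position 2 ('c'): freq=3, skip
  Position 3 ('e'): freq=4, skip
  Position 4 ('c'): freq=3, skip
  Position 5 ('d'): freq=2, skip
  Position 6 ('e'): freq=4, skip
  Position 7 ('d'): freq=2, skip
  Position 8 ('e'): freq=4, skip
  No unique character found => answer = -1

-1


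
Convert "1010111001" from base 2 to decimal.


Input: "1010111001" in base 2
Positional expansion:
  Digit '1' (value 1) x 2^9 = 512
  Digit '0' (value 0) x 2^8 = 0
  Digit '1' (value 1) x 2^7 = 128
  Digit '0' (value 0) x 2^6 = 0
  Digit '1' (value 1) x 2^5 = 32
  Digit '1' (value 1) x 2^4 = 16
  Digit '1' (value 1) x 2^3 = 8
  Digit '0' (value 0) x 2^2 = 0
  Digit '0' (value 0) x 2^1 = 0
  Digit '1' (value 1) x 2^0 = 1
Sum = 697

697


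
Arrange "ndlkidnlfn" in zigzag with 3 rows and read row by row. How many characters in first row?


Zigzag "ndlkidnlfn" into 3 rows:
Placing characters:
  'n' => row 0
  'd' => row 1
  'l' => row 2
  'k' => row 1
  'i' => row 0
  'd' => row 1
  'n' => row 2
  'l' => row 1
  'f' => row 0
  'n' => row 1
Rows:
  Row 0: "nif"
  Row 1: "dkdln"
  Row 2: "ln"
First row length: 3

3


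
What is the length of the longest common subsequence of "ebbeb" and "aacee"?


LCS of "ebbeb" and "aacee"
DP table:
           a    a    c    e    e
      0    0    0    0    0    0
  e   0    0    0    0    1    1
  b   0    0    0    0    1    1
  b   0    0    0    0    1    1
  e   0    0    0    0    1    2
  b   0    0    0    0    1    2
LCS length = dp[5][5] = 2

2


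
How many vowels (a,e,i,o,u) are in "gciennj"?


Input: gciennj
Checking each character:
  'g' at position 0: consonant
  'c' at position 1: consonant
  'i' at position 2: vowel (running total: 1)
  'e' at position 3: vowel (running total: 2)
  'n' at position 4: consonant
  'n' at position 5: consonant
  'j' at position 6: consonant
Total vowels: 2

2


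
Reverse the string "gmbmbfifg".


Input: gmbmbfifg
Reading characters right to left:
  Position 8: 'g'
  Position 7: 'f'
  Position 6: 'i'
  Position 5: 'f'
  Position 4: 'b'
  Position 3: 'm'
  Position 2: 'b'
  Position 1: 'm'
  Position 0: 'g'
Reversed: gfifbmbmg

gfifbmbmg


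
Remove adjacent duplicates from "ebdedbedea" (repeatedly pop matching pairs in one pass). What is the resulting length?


Input: ebdedbedea
Stack-based adjacent duplicate removal:
  Read 'e': push. Stack: e
  Read 'b': push. Stack: eb
  Read 'd': push. Stack: ebd
  Read 'e': push. Stack: ebde
  Read 'd': push. Stack: ebded
  Read 'b': push. Stack: ebdedb
  Read 'e': push. Stack: ebdedbe
  Read 'd': push. Stack: ebdedbed
  Read 'e': push. Stack: ebdedbede
  Read 'a': push. Stack: ebdedbedea
Final stack: "ebdedbedea" (length 10)

10


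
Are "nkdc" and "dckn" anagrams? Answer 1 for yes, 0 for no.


Strings: "nkdc", "dckn"
Sorted first:  cdkn
Sorted second: cdkn
Sorted forms match => anagrams

1


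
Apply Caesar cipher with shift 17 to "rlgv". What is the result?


Caesar cipher: shift "rlgv" by 17
  'r' (pos 17) + 17 = pos 8 = 'i'
  'l' (pos 11) + 17 = pos 2 = 'c'
  'g' (pos 6) + 17 = pos 23 = 'x'
  'v' (pos 21) + 17 = pos 12 = 'm'
Result: icxm

icxm


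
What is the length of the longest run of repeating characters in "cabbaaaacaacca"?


Input: "cabbaaaacaacca"
Scanning for longest run:
  Position 1 ('a'): new char, reset run to 1
  Position 2 ('b'): new char, reset run to 1
  Position 3 ('b'): continues run of 'b', length=2
  Position 4 ('a'): new char, reset run to 1
  Position 5 ('a'): continues run of 'a', length=2
  Position 6 ('a'): continues run of 'a', length=3
  Position 7 ('a'): continues run of 'a', length=4
  Position 8 ('c'): new char, reset run to 1
  Position 9 ('a'): new char, reset run to 1
  Position 10 ('a'): continues run of 'a', length=2
  Position 11 ('c'): new char, reset run to 1
  Position 12 ('c'): continues run of 'c', length=2
  Position 13 ('a'): new char, reset run to 1
Longest run: 'a' with length 4

4


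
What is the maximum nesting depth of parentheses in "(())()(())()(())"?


Input: "(())()(())()(())"
Tracking depth:
  Position 0 '(': depth becomes 1
  Position 1 '(': depth becomes 2
  Position 2 ')': depth becomes 1
  Position 3 ')': depth becomes 0
  Position 4 '(': depth becomes 1
  Position 5 ')': depth becomes 0
  Position 6 '(': depth becomes 1
  Position 7 '(': depth becomes 2
  Position 8 ')': depth becomes 1
  Position 9 ')': depth becomes 0
  Position 10 '(': depth becomes 1
  Position 11 ')': depth becomes 0
  Position 12 '(': depth becomes 1
  Position 13 '(': depth becomes 2
  Position 14 ')': depth becomes 1
  Position 15 ')': depth becomes 0
Maximum depth reached: 2

2


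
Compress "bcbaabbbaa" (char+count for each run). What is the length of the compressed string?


Input: bcbaabbbaa
Runs:
  'b' x 1 => "b1"
  'c' x 1 => "c1"
  'b' x 1 => "b1"
  'a' x 2 => "a2"
  'b' x 3 => "b3"
  'a' x 2 => "a2"
Compressed: "b1c1b1a2b3a2"
Compressed length: 12

12


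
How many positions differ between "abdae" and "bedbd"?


Comparing "abdae" and "bedbd" position by position:
  Position 0: 'a' vs 'b' => DIFFER
  Position 1: 'b' vs 'e' => DIFFER
  Position 2: 'd' vs 'd' => same
  Position 3: 'a' vs 'b' => DIFFER
  Position 4: 'e' vs 'd' => DIFFER
Positions that differ: 4

4


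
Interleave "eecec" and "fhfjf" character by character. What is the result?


Interleaving "eecec" and "fhfjf":
  Position 0: 'e' from first, 'f' from second => "ef"
  Position 1: 'e' from first, 'h' from second => "eh"
  Position 2: 'c' from first, 'f' from second => "cf"
  Position 3: 'e' from first, 'j' from second => "ej"
  Position 4: 'c' from first, 'f' from second => "cf"
Result: efehcfejcf

efehcfejcf


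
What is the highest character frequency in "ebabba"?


Input: ebabba
Character counts:
  'a': 2
  'b': 3
  'e': 1
Maximum frequency: 3

3


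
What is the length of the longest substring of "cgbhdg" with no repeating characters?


Input: "cgbhdg"
Sliding window (track last position of each char):
  Position 0 ('c'): window [0,0] length 1 -- new best
  Position 1 ('g'): window [0,1] length 2 -- new best
  Position 2 ('b'): window [0,2] length 3 -- new best
  Position 3 ('h'): window [0,3] length 4 -- new best
  Position 4 ('d'): window [0,4] length 5 -- new best
  Position 5 ('g'): repeat (last at 1), move window start to 2
  Position 5 ('g'): window [2,5] length 4
Longest substring with no repeats: "cgbhd" with length 5

5


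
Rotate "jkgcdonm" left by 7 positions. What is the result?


Input: "jkgcdonm", rotate left by 7
First 7 characters: "jkgcdon"
Remaining characters: "m"
Concatenate remaining + first: "m" + "jkgcdon" = "mjkgcdon"

mjkgcdon


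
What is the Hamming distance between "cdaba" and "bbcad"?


Comparing "cdaba" and "bbcad" position by position:
  Position 0: 'c' vs 'b' => differ
  Position 1: 'd' vs 'b' => differ
  Position 2: 'a' vs 'c' => differ
  Position 3: 'b' vs 'a' => differ
  Position 4: 'a' vs 'd' => differ
Total differences (Hamming distance): 5

5


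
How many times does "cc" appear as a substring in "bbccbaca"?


Searching for "cc" in "bbccbaca"
Scanning each position:
  Position 0: "bb" => no
  Position 1: "bc" => no
  Position 2: "cc" => MATCH
  Position 3: "cb" => no
  Position 4: "ba" => no
  Position 5: "ac" => no
  Position 6: "ca" => no
Total occurrences: 1

1


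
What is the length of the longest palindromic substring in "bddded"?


Input: "bddded"
Checking substrings for palindromes:
  [1:4] "ddd" (len 3) => palindrome
  [3:6] "ded" (len 3) => palindrome
  [1:3] "dd" (len 2) => palindrome
  [2:4] "dd" (len 2) => palindrome
Longest palindromic substring: "ddd" with length 3

3


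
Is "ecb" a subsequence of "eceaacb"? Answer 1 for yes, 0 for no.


Check if "ecb" is a subsequence of "eceaacb"
Greedy scan:
  Position 0 ('e'): matches sub[0] = 'e'
  Position 1 ('c'): matches sub[1] = 'c'
  Position 2 ('e'): no match needed
  Position 3 ('a'): no match needed
  Position 4 ('a'): no match needed
  Position 5 ('c'): no match needed
  Position 6 ('b'): matches sub[2] = 'b'
All 3 characters matched => is a subsequence

1


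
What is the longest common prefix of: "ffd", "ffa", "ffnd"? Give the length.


Words: ffd, ffa, ffnd
  Position 0: all 'f' => match
  Position 1: all 'f' => match
  Position 2: ('d', 'a', 'n') => mismatch, stop
LCP = "ff" (length 2)

2


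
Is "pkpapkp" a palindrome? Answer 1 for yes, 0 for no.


Input: pkpapkp
Reversed: pkpapkp
  Compare pos 0 ('p') with pos 6 ('p'): match
  Compare pos 1 ('k') with pos 5 ('k'): match
  Compare pos 2 ('p') with pos 4 ('p'): match
Result: palindrome

1


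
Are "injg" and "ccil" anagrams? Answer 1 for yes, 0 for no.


Strings: "injg", "ccil"
Sorted first:  gijn
Sorted second: ccil
Differ at position 0: 'g' vs 'c' => not anagrams

0


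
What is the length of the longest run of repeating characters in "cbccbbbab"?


Input: "cbccbbbab"
Scanning for longest run:
  Position 1 ('b'): new char, reset run to 1
  Position 2 ('c'): new char, reset run to 1
  Position 3 ('c'): continues run of 'c', length=2
  Position 4 ('b'): new char, reset run to 1
  Position 5 ('b'): continues run of 'b', length=2
  Position 6 ('b'): continues run of 'b', length=3
  Position 7 ('a'): new char, reset run to 1
  Position 8 ('b'): new char, reset run to 1
Longest run: 'b' with length 3

3


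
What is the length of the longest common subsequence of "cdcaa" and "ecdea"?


LCS of "cdcaa" and "ecdea"
DP table:
           e    c    d    e    a
      0    0    0    0    0    0
  c   0    0    1    1    1    1
  d   0    0    1    2    2    2
  c   0    0    1    2    2    2
  a   0    0    1    2    2    3
  a   0    0    1    2    2    3
LCS length = dp[5][5] = 3

3


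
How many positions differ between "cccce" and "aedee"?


Comparing "cccce" and "aedee" position by position:
  Position 0: 'c' vs 'a' => DIFFER
  Position 1: 'c' vs 'e' => DIFFER
  Position 2: 'c' vs 'd' => DIFFER
  Position 3: 'c' vs 'e' => DIFFER
  Position 4: 'e' vs 'e' => same
Positions that differ: 4

4


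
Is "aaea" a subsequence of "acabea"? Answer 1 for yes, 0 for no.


Check if "aaea" is a subsequence of "acabea"
Greedy scan:
  Position 0 ('a'): matches sub[0] = 'a'
  Position 1 ('c'): no match needed
  Position 2 ('a'): matches sub[1] = 'a'
  Position 3 ('b'): no match needed
  Position 4 ('e'): matches sub[2] = 'e'
  Position 5 ('a'): matches sub[3] = 'a'
All 4 characters matched => is a subsequence

1


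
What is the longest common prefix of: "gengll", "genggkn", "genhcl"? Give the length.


Words: gengll, genggkn, genhcl
  Position 0: all 'g' => match
  Position 1: all 'e' => match
  Position 2: all 'n' => match
  Position 3: ('g', 'g', 'h') => mismatch, stop
LCP = "gen" (length 3)

3


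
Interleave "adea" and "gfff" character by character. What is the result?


Interleaving "adea" and "gfff":
  Position 0: 'a' from first, 'g' from second => "ag"
  Position 1: 'd' from first, 'f' from second => "df"
  Position 2: 'e' from first, 'f' from second => "ef"
  Position 3: 'a' from first, 'f' from second => "af"
Result: agdfefaf

agdfefaf


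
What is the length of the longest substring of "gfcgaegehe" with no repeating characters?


Input: "gfcgaegehe"
Sliding window (track last position of each char):
  Position 0 ('g'): window [0,0] length 1 -- new best
  Position 1 ('f'): window [0,1] length 2 -- new best
  Position 2 ('c'): window [0,2] length 3 -- new best
  Position 3 ('g'): repeat (last at 0), move window start to 1
  Position 3 ('g'): window [1,3] length 3
  Position 4 ('a'): window [1,4] length 4 -- new best
  Position 5 ('e'): window [1,5] length 5 -- new best
  Position 6 ('g'): repeat (last at 3), move window start to 4
  Position 6 ('g'): window [4,6] length 3
  Position 7 ('e'): repeat (last at 5), move window start to 6
  Position 7 ('e'): window [6,7] length 2
  Position 8 ('h'): window [6,8] length 3
  Position 9 ('e'): repeat (last at 7), move window start to 8
  Position 9 ('e'): window [8,9] length 2
Longest substring with no repeats: "fcgae" with length 5

5


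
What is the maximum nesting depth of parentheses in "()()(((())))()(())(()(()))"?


Input: "()()(((())))()(())(()(()))"
Tracking depth:
  Position 0 '(': depth becomes 1
  Position 1 ')': depth becomes 0
  Position 2 '(': depth becomes 1
  Position 3 ')': depth becomes 0
  Position 4 '(': depth becomes 1
  Position 5 '(': depth becomes 2
  Position 6 '(': depth becomes 3
  Position 7 '(': depth becomes 4
  Position 8 ')': depth becomes 3
  Position 9 ')': depth becomes 2
  Position 10 ')': depth becomes 1
  Position 11 ')': depth becomes 0
  Position 12 '(': depth becomes 1
  Position 13 ')': depth becomes 0
  Position 14 '(': depth becomes 1
  Position 15 '(': depth becomes 2
  Position 16 ')': depth becomes 1
  Position 17 ')': depth becomes 0
  Position 18 '(': depth becomes 1
  Position 19 '(': depth becomes 2
  Position 20 ')': depth becomes 1
  Position 21 '(': depth becomes 2
  Position 22 '(': depth becomes 3
  Position 23 ')': depth becomes 2
  Position 24 ')': depth becomes 1
  Position 25 ')': depth becomes 0
Maximum depth reached: 4

4


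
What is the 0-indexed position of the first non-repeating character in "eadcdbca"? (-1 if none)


Input: eadcdbca
Character frequencies:
  'a': 2
  'b': 1
  'c': 2
  'd': 2
  'e': 1
Scanning left to right for freq == 1:
  Position 0 ('e'): unique! => answer = 0

0


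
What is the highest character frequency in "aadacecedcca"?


Input: aadacecedcca
Character counts:
  'a': 4
  'c': 4
  'd': 2
  'e': 2
Maximum frequency: 4

4


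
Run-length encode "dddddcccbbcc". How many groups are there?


Input: dddddcccbbcc
Scanning for consecutive runs:
  Group 1: 'd' x 5 (positions 0-4)
  Group 2: 'c' x 3 (positions 5-7)
  Group 3: 'b' x 2 (positions 8-9)
  Group 4: 'c' x 2 (positions 10-11)
Total groups: 4

4


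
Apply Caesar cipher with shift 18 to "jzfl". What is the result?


Caesar cipher: shift "jzfl" by 18
  'j' (pos 9) + 18 = pos 1 = 'b'
  'z' (pos 25) + 18 = pos 17 = 'r'
  'f' (pos 5) + 18 = pos 23 = 'x'
  'l' (pos 11) + 18 = pos 3 = 'd'
Result: brxd

brxd


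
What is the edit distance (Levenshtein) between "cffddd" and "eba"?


Computing edit distance: "cffddd" -> "eba"
DP table:
           e    b    a
      0    1    2    3
  c   1    1    2    3
  f   2    2    2    3
  f   3    3    3    3
  d   4    4    4    4
  d   5    5    5    5
  d   6    6    6    6
Edit distance = dp[6][3] = 6

6


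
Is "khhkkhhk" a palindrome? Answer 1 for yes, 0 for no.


Input: khhkkhhk
Reversed: khhkkhhk
  Compare pos 0 ('k') with pos 7 ('k'): match
  Compare pos 1 ('h') with pos 6 ('h'): match
  Compare pos 2 ('h') with pos 5 ('h'): match
  Compare pos 3 ('k') with pos 4 ('k'): match
Result: palindrome

1


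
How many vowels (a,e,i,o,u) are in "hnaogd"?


Input: hnaogd
Checking each character:
  'h' at position 0: consonant
  'n' at position 1: consonant
  'a' at position 2: vowel (running total: 1)
  'o' at position 3: vowel (running total: 2)
  'g' at position 4: consonant
  'd' at position 5: consonant
Total vowels: 2

2


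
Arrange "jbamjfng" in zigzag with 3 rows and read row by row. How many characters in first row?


Zigzag "jbamjfng" into 3 rows:
Placing characters:
  'j' => row 0
  'b' => row 1
  'a' => row 2
  'm' => row 1
  'j' => row 0
  'f' => row 1
  'n' => row 2
  'g' => row 1
Rows:
  Row 0: "jj"
  Row 1: "bmfg"
  Row 2: "an"
First row length: 2

2


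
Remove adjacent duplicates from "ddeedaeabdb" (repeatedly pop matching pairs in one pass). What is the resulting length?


Input: ddeedaeabdb
Stack-based adjacent duplicate removal:
  Read 'd': push. Stack: d
  Read 'd': matches stack top 'd' => pop. Stack: (empty)
  Read 'e': push. Stack: e
  Read 'e': matches stack top 'e' => pop. Stack: (empty)
  Read 'd': push. Stack: d
  Read 'a': push. Stack: da
  Read 'e': push. Stack: dae
  Read 'a': push. Stack: daea
  Read 'b': push. Stack: daeab
  Read 'd': push. Stack: daeabd
  Read 'b': push. Stack: daeabdb
Final stack: "daeabdb" (length 7)

7


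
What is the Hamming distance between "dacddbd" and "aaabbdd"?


Comparing "dacddbd" and "aaabbdd" position by position:
  Position 0: 'd' vs 'a' => differ
  Position 1: 'a' vs 'a' => same
  Position 2: 'c' vs 'a' => differ
  Position 3: 'd' vs 'b' => differ
  Position 4: 'd' vs 'b' => differ
  Position 5: 'b' vs 'd' => differ
  Position 6: 'd' vs 'd' => same
Total differences (Hamming distance): 5

5


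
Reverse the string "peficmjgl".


Input: peficmjgl
Reading characters right to left:
  Position 8: 'l'
  Position 7: 'g'
  Position 6: 'j'
  Position 5: 'm'
  Position 4: 'c'
  Position 3: 'i'
  Position 2: 'f'
  Position 1: 'e'
  Position 0: 'p'
Reversed: lgjmcifep

lgjmcifep


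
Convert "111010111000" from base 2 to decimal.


Input: "111010111000" in base 2
Positional expansion:
  Digit '1' (value 1) x 2^11 = 2048
  Digit '1' (value 1) x 2^10 = 1024
  Digit '1' (value 1) x 2^9 = 512
  Digit '0' (value 0) x 2^8 = 0
  Digit '1' (value 1) x 2^7 = 128
  Digit '0' (value 0) x 2^6 = 0
  Digit '1' (value 1) x 2^5 = 32
  Digit '1' (value 1) x 2^4 = 16
  Digit '1' (value 1) x 2^3 = 8
  Digit '0' (value 0) x 2^2 = 0
  Digit '0' (value 0) x 2^1 = 0
  Digit '0' (value 0) x 2^0 = 0
Sum = 3768

3768


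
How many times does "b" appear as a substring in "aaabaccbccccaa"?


Searching for "b" in "aaabaccbccccaa"
Scanning each position:
  Position 0: "a" => no
  Position 1: "a" => no
  Position 2: "a" => no
  Position 3: "b" => MATCH
  Position 4: "a" => no
  Position 5: "c" => no
  Position 6: "c" => no
  Position 7: "b" => MATCH
  Position 8: "c" => no
  Position 9: "c" => no
  Position 10: "c" => no
  Position 11: "c" => no
  Position 12: "a" => no
  Position 13: "a" => no
Total occurrences: 2

2


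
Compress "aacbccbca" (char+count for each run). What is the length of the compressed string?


Input: aacbccbca
Runs:
  'a' x 2 => "a2"
  'c' x 1 => "c1"
  'b' x 1 => "b1"
  'c' x 2 => "c2"
  'b' x 1 => "b1"
  'c' x 1 => "c1"
  'a' x 1 => "a1"
Compressed: "a2c1b1c2b1c1a1"
Compressed length: 14

14


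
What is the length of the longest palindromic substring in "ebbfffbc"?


Input: "ebbfffbc"
Checking substrings for palindromes:
  [2:7] "bfffb" (len 5) => palindrome
  [3:6] "fff" (len 3) => palindrome
  [1:3] "bb" (len 2) => palindrome
  [3:5] "ff" (len 2) => palindrome
  [4:6] "ff" (len 2) => palindrome
Longest palindromic substring: "bfffb" with length 5

5


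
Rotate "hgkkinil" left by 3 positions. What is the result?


Input: "hgkkinil", rotate left by 3
First 3 characters: "hgk"
Remaining characters: "kinil"
Concatenate remaining + first: "kinil" + "hgk" = "kinilhgk"

kinilhgk


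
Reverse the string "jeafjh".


Input: jeafjh
Reading characters right to left:
  Position 5: 'h'
  Position 4: 'j'
  Position 3: 'f'
  Position 2: 'a'
  Position 1: 'e'
  Position 0: 'j'
Reversed: hjfaej

hjfaej


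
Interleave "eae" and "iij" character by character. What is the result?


Interleaving "eae" and "iij":
  Position 0: 'e' from first, 'i' from second => "ei"
  Position 1: 'a' from first, 'i' from second => "ai"
  Position 2: 'e' from first, 'j' from second => "ej"
Result: eiaiej

eiaiej


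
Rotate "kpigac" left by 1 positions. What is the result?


Input: "kpigac", rotate left by 1
First 1 characters: "k"
Remaining characters: "pigac"
Concatenate remaining + first: "pigac" + "k" = "pigack"

pigack


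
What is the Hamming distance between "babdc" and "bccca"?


Comparing "babdc" and "bccca" position by position:
  Position 0: 'b' vs 'b' => same
  Position 1: 'a' vs 'c' => differ
  Position 2: 'b' vs 'c' => differ
  Position 3: 'd' vs 'c' => differ
  Position 4: 'c' vs 'a' => differ
Total differences (Hamming distance): 4

4


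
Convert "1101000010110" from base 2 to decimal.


Input: "1101000010110" in base 2
Positional expansion:
  Digit '1' (value 1) x 2^12 = 4096
  Digit '1' (value 1) x 2^11 = 2048
  Digit '0' (value 0) x 2^10 = 0
  Digit '1' (value 1) x 2^9 = 512
  Digit '0' (value 0) x 2^8 = 0
  Digit '0' (value 0) x 2^7 = 0
  Digit '0' (value 0) x 2^6 = 0
  Digit '0' (value 0) x 2^5 = 0
  Digit '1' (value 1) x 2^4 = 16
  Digit '0' (value 0) x 2^3 = 0
  Digit '1' (value 1) x 2^2 = 4
  Digit '1' (value 1) x 2^1 = 2
  Digit '0' (value 0) x 2^0 = 0
Sum = 6678

6678


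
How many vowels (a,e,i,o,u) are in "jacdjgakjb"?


Input: jacdjgakjb
Checking each character:
  'j' at position 0: consonant
  'a' at position 1: vowel (running total: 1)
  'c' at position 2: consonant
  'd' at position 3: consonant
  'j' at position 4: consonant
  'g' at position 5: consonant
  'a' at position 6: vowel (running total: 2)
  'k' at position 7: consonant
  'j' at position 8: consonant
  'b' at position 9: consonant
Total vowels: 2

2


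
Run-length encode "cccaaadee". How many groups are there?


Input: cccaaadee
Scanning for consecutive runs:
  Group 1: 'c' x 3 (positions 0-2)
  Group 2: 'a' x 3 (positions 3-5)
  Group 3: 'd' x 1 (positions 6-6)
  Group 4: 'e' x 2 (positions 7-8)
Total groups: 4

4


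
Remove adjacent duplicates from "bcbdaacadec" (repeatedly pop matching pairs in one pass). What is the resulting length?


Input: bcbdaacadec
Stack-based adjacent duplicate removal:
  Read 'b': push. Stack: b
  Read 'c': push. Stack: bc
  Read 'b': push. Stack: bcb
  Read 'd': push. Stack: bcbd
  Read 'a': push. Stack: bcbda
  Read 'a': matches stack top 'a' => pop. Stack: bcbd
  Read 'c': push. Stack: bcbdc
  Read 'a': push. Stack: bcbdca
  Read 'd': push. Stack: bcbdcad
  Read 'e': push. Stack: bcbdcade
  Read 'c': push. Stack: bcbdcadec
Final stack: "bcbdcadec" (length 9)

9


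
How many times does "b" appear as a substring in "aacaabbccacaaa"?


Searching for "b" in "aacaabbccacaaa"
Scanning each position:
  Position 0: "a" => no
  Position 1: "a" => no
  Position 2: "c" => no
  Position 3: "a" => no
  Position 4: "a" => no
  Position 5: "b" => MATCH
  Position 6: "b" => MATCH
  Position 7: "c" => no
  Position 8: "c" => no
  Position 9: "a" => no
  Position 10: "c" => no
  Position 11: "a" => no
  Position 12: "a" => no
  Position 13: "a" => no
Total occurrences: 2

2


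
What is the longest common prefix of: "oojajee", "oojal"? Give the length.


Words: oojajee, oojal
  Position 0: all 'o' => match
  Position 1: all 'o' => match
  Position 2: all 'j' => match
  Position 3: all 'a' => match
  Position 4: ('j', 'l') => mismatch, stop
LCP = "ooja" (length 4)

4


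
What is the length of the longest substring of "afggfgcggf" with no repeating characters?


Input: "afggfgcggf"
Sliding window (track last position of each char):
  Position 0 ('a'): window [0,0] length 1 -- new best
  Position 1 ('f'): window [0,1] length 2 -- new best
  Position 2 ('g'): window [0,2] length 3 -- new best
  Position 3 ('g'): repeat (last at 2), move window start to 3
  Position 3 ('g'): window [3,3] length 1
  Position 4 ('f'): window [3,4] length 2
  Position 5 ('g'): repeat (last at 3), move window start to 4
  Position 5 ('g'): window [4,5] length 2
  Position 6 ('c'): window [4,6] length 3
  Position 7 ('g'): repeat (last at 5), move window start to 6
  Position 7 ('g'): window [6,7] length 2
  Position 8 ('g'): repeat (last at 7), move window start to 8
  Position 8 ('g'): window [8,8] length 1
  Position 9 ('f'): window [8,9] length 2
Longest substring with no repeats: "afg" with length 3

3


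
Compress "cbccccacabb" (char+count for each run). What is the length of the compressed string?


Input: cbccccacabb
Runs:
  'c' x 1 => "c1"
  'b' x 1 => "b1"
  'c' x 4 => "c4"
  'a' x 1 => "a1"
  'c' x 1 => "c1"
  'a' x 1 => "a1"
  'b' x 2 => "b2"
Compressed: "c1b1c4a1c1a1b2"
Compressed length: 14

14


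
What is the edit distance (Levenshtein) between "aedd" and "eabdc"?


Computing edit distance: "aedd" -> "eabdc"
DP table:
           e    a    b    d    c
      0    1    2    3    4    5
  a   1    1    1    2    3    4
  e   2    1    2    2    3    4
  d   3    2    2    3    2    3
  d   4    3    3    3    3    3
Edit distance = dp[4][5] = 3

3


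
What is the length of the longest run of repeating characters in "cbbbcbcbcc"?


Input: "cbbbcbcbcc"
Scanning for longest run:
  Position 1 ('b'): new char, reset run to 1
  Position 2 ('b'): continues run of 'b', length=2
  Position 3 ('b'): continues run of 'b', length=3
  Position 4 ('c'): new char, reset run to 1
  Position 5 ('b'): new char, reset run to 1
  Position 6 ('c'): new char, reset run to 1
  Position 7 ('b'): new char, reset run to 1
  Position 8 ('c'): new char, reset run to 1
  Position 9 ('c'): continues run of 'c', length=2
Longest run: 'b' with length 3

3


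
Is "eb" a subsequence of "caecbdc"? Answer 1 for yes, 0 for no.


Check if "eb" is a subsequence of "caecbdc"
Greedy scan:
  Position 0 ('c'): no match needed
  Position 1 ('a'): no match needed
  Position 2 ('e'): matches sub[0] = 'e'
  Position 3 ('c'): no match needed
  Position 4 ('b'): matches sub[1] = 'b'
  Position 5 ('d'): no match needed
  Position 6 ('c'): no match needed
All 2 characters matched => is a subsequence

1


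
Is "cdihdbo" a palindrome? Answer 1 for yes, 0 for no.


Input: cdihdbo
Reversed: obdhidc
  Compare pos 0 ('c') with pos 6 ('o'): MISMATCH
  Compare pos 1 ('d') with pos 5 ('b'): MISMATCH
  Compare pos 2 ('i') with pos 4 ('d'): MISMATCH
Result: not a palindrome

0


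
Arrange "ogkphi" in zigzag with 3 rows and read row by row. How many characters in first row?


Zigzag "ogkphi" into 3 rows:
Placing characters:
  'o' => row 0
  'g' => row 1
  'k' => row 2
  'p' => row 1
  'h' => row 0
  'i' => row 1
Rows:
  Row 0: "oh"
  Row 1: "gpi"
  Row 2: "k"
First row length: 2

2


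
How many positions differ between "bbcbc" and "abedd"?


Comparing "bbcbc" and "abedd" position by position:
  Position 0: 'b' vs 'a' => DIFFER
  Position 1: 'b' vs 'b' => same
  Position 2: 'c' vs 'e' => DIFFER
  Position 3: 'b' vs 'd' => DIFFER
  Position 4: 'c' vs 'd' => DIFFER
Positions that differ: 4

4


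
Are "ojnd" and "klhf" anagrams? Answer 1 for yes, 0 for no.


Strings: "ojnd", "klhf"
Sorted first:  djno
Sorted second: fhkl
Differ at position 0: 'd' vs 'f' => not anagrams

0


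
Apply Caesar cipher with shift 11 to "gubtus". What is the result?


Caesar cipher: shift "gubtus" by 11
  'g' (pos 6) + 11 = pos 17 = 'r'
  'u' (pos 20) + 11 = pos 5 = 'f'
  'b' (pos 1) + 11 = pos 12 = 'm'
  't' (pos 19) + 11 = pos 4 = 'e'
  'u' (pos 20) + 11 = pos 5 = 'f'
  's' (pos 18) + 11 = pos 3 = 'd'
Result: rfmefd

rfmefd


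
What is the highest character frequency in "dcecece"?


Input: dcecece
Character counts:
  'c': 3
  'd': 1
  'e': 3
Maximum frequency: 3

3


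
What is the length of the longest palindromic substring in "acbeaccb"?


Input: "acbeaccb"
Checking substrings for palindromes:
  [5:7] "cc" (len 2) => palindrome
Longest palindromic substring: "cc" with length 2

2


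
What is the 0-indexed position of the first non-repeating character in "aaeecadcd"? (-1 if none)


Input: aaeecadcd
Character frequencies:
  'a': 3
  'c': 2
  'd': 2
  'e': 2
Scanning left to right for freq == 1:
  Position 0 ('a'): freq=3, skip
  Position 1 ('a'): freq=3, skip
  Position 2 ('e'): freq=2, skip
  Position 3 ('e'): freq=2, skip
  Position 4 ('c'): freq=2, skip
  Position 5 ('a'): freq=3, skip
  Position 6 ('d'): freq=2, skip
  Position 7 ('c'): freq=2, skip
  Position 8 ('d'): freq=2, skip
  No unique character found => answer = -1

-1


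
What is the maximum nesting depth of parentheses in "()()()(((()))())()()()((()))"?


Input: "()()()(((()))())()()()((()))"
Tracking depth:
  Position 0 '(': depth becomes 1
  Position 1 ')': depth becomes 0
  Position 2 '(': depth becomes 1
  Position 3 ')': depth becomes 0
  Position 4 '(': depth becomes 1
  Position 5 ')': depth becomes 0
  Position 6 '(': depth becomes 1
  Position 7 '(': depth becomes 2
  Position 8 '(': depth becomes 3
  Position 9 '(': depth becomes 4
  Position 10 ')': depth becomes 3
  Position 11 ')': depth becomes 2
  Position 12 ')': depth becomes 1
  Position 13 '(': depth becomes 2
  Position 14 ')': depth becomes 1
  Position 15 ')': depth becomes 0
  Position 16 '(': depth becomes 1
  Position 17 ')': depth becomes 0
  Position 18 '(': depth becomes 1
  Position 19 ')': depth becomes 0
  Position 20 '(': depth becomes 1
  Position 21 ')': depth becomes 0
  Position 22 '(': depth becomes 1
  Position 23 '(': depth becomes 2
  Position 24 '(': depth becomes 3
  Position 25 ')': depth becomes 2
  Position 26 ')': depth becomes 1
  Position 27 ')': depth becomes 0
Maximum depth reached: 4

4


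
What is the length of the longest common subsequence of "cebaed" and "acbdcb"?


LCS of "cebaed" and "acbdcb"
DP table:
           a    c    b    d    c    b
      0    0    0    0    0    0    0
  c   0    0    1    1    1    1    1
  e   0    0    1    1    1    1    1
  b   0    0    1    2    2    2    2
  a   0    1    1    2    2    2    2
  e   0    1    1    2    2    2    2
  d   0    1    1    2    3    3    3
LCS length = dp[6][6] = 3

3


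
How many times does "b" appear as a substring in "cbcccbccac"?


Searching for "b" in "cbcccbccac"
Scanning each position:
  Position 0: "c" => no
  Position 1: "b" => MATCH
  Position 2: "c" => no
  Position 3: "c" => no
  Position 4: "c" => no
  Position 5: "b" => MATCH
  Position 6: "c" => no
  Position 7: "c" => no
  Position 8: "a" => no
  Position 9: "c" => no
Total occurrences: 2

2


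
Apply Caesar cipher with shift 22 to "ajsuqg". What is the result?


Caesar cipher: shift "ajsuqg" by 22
  'a' (pos 0) + 22 = pos 22 = 'w'
  'j' (pos 9) + 22 = pos 5 = 'f'
  's' (pos 18) + 22 = pos 14 = 'o'
  'u' (pos 20) + 22 = pos 16 = 'q'
  'q' (pos 16) + 22 = pos 12 = 'm'
  'g' (pos 6) + 22 = pos 2 = 'c'
Result: wfoqmc

wfoqmc


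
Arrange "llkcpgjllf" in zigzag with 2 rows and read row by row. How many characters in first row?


Zigzag "llkcpgjllf" into 2 rows:
Placing characters:
  'l' => row 0
  'l' => row 1
  'k' => row 0
  'c' => row 1
  'p' => row 0
  'g' => row 1
  'j' => row 0
  'l' => row 1
  'l' => row 0
  'f' => row 1
Rows:
  Row 0: "lkpjl"
  Row 1: "lcglf"
First row length: 5

5


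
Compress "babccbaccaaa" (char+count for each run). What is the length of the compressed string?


Input: babccbaccaaa
Runs:
  'b' x 1 => "b1"
  'a' x 1 => "a1"
  'b' x 1 => "b1"
  'c' x 2 => "c2"
  'b' x 1 => "b1"
  'a' x 1 => "a1"
  'c' x 2 => "c2"
  'a' x 3 => "a3"
Compressed: "b1a1b1c2b1a1c2a3"
Compressed length: 16

16


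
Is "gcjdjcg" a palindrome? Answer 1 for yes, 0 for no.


Input: gcjdjcg
Reversed: gcjdjcg
  Compare pos 0 ('g') with pos 6 ('g'): match
  Compare pos 1 ('c') with pos 5 ('c'): match
  Compare pos 2 ('j') with pos 4 ('j'): match
Result: palindrome

1


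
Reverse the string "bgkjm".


Input: bgkjm
Reading characters right to left:
  Position 4: 'm'
  Position 3: 'j'
  Position 2: 'k'
  Position 1: 'g'
  Position 0: 'b'
Reversed: mjkgb

mjkgb


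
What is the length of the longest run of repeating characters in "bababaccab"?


Input: "bababaccab"
Scanning for longest run:
  Position 1 ('a'): new char, reset run to 1
  Position 2 ('b'): new char, reset run to 1
  Position 3 ('a'): new char, reset run to 1
  Position 4 ('b'): new char, reset run to 1
  Position 5 ('a'): new char, reset run to 1
  Position 6 ('c'): new char, reset run to 1
  Position 7 ('c'): continues run of 'c', length=2
  Position 8 ('a'): new char, reset run to 1
  Position 9 ('b'): new char, reset run to 1
Longest run: 'c' with length 2

2
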